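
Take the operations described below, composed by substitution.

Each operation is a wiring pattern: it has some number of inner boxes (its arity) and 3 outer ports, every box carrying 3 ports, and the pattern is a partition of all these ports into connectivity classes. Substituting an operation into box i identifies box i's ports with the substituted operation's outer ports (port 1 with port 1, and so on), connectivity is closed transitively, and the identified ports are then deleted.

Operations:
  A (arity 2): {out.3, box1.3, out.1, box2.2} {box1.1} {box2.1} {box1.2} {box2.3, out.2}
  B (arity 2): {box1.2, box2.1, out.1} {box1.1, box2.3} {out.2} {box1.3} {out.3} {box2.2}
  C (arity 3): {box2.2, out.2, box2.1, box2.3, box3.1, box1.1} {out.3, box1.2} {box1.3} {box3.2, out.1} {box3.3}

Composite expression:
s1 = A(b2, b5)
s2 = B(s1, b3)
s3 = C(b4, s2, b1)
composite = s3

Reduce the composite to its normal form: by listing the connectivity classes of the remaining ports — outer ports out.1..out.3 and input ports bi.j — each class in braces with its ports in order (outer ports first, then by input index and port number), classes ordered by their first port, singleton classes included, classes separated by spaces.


{out.1, b1.2} {out.2, b1.1, b3.1, b4.1, b5.3} {out.3, b4.2} {b1.3} {b2.1} {b2.2} {b2.3, b3.3, b5.2} {b3.2} {b4.3} {b5.1}


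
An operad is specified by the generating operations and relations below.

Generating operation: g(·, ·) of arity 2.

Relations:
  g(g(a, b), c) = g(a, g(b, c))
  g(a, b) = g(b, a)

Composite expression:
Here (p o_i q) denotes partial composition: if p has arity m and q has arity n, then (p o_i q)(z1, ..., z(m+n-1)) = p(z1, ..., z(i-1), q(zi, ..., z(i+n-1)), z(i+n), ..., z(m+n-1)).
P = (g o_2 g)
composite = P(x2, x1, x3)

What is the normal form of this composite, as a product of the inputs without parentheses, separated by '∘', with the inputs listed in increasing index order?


x1 ∘ x2 ∘ x3

Key point: g commutes, so take the x-inputs in any fixed order.
g(x1, x3) collapses to x1 ∘ x3
g(x2, g(x1, x3)) collapses to x2 ∘ x1 ∘ x3
commutativity sorts the factors: x1 ∘ x2 ∘ x3


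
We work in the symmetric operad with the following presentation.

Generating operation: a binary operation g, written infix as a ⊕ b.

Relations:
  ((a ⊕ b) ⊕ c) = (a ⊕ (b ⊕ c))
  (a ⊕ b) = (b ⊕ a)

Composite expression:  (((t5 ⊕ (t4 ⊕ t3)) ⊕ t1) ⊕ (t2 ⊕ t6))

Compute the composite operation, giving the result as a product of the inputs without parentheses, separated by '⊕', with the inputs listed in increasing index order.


t1 ⊕ t2 ⊕ t3 ⊕ t4 ⊕ t5 ⊕ t6

Shape and order are irrelevant to g; the t-input set decides.
(t4 ⊕ t3) flattens to t4 ⊕ t3
(t5 ⊕ (t4 ⊕ t3)) flattens to t5 ⊕ t4 ⊕ t3
((t5 ⊕ (t4 ⊕ t3)) ⊕ t1) flattens to t5 ⊕ t4 ⊕ t3 ⊕ t1
(t2 ⊕ t6) flattens to t2 ⊕ t6
(((t5 ⊕ (t4 ⊕ t3)) ⊕ t1) ⊕ (t2 ⊕ t6)) flattens to t5 ⊕ t4 ⊕ t3 ⊕ t1 ⊕ t2 ⊕ t6
the factors in increasing index order: t1 ⊕ t2 ⊕ t3 ⊕ t4 ⊕ t5 ⊕ t6


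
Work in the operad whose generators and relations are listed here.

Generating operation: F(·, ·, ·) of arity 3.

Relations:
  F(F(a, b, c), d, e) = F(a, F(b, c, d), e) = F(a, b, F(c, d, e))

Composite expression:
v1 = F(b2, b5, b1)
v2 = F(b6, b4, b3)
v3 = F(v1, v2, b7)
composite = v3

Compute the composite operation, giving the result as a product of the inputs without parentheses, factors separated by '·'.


Associativity of F dissolves the nesting; only the b-input order survives.
F(b2, b5, b1) spells out as b2 · b5 · b1
F(b6, b4, b3) spells out as b6 · b4 · b3
F(F(b2, b5, b1), F(b6, b4, b3), b7) spells out as b2 · b5 · b1 · b6 · b4 · b3 · b7

b2 · b5 · b1 · b6 · b4 · b3 · b7


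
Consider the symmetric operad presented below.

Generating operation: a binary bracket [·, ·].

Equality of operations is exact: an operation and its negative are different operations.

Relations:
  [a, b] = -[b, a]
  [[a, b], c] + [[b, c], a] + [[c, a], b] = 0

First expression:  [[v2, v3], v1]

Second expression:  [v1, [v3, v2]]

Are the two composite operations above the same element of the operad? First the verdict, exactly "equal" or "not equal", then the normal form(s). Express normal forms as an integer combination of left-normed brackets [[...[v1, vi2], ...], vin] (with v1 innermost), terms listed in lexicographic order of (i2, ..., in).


equal — both sides give -[[v1, v2], v3] + [[v1, v3], v2]


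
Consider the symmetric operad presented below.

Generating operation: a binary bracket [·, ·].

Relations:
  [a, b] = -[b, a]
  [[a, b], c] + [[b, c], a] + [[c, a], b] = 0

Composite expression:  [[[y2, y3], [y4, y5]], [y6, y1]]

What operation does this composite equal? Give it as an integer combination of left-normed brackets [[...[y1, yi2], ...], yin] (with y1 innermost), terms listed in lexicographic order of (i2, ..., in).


[[[[[y1, y6], y2], y3], y4], y5] - [[[[[y1, y6], y2], y3], y5], y4] - [[[[[y1, y6], y3], y2], y4], y5] + [[[[[y1, y6], y3], y2], y5], y4] - [[[[[y1, y6], y4], y5], y2], y3] + [[[[[y1, y6], y4], y5], y3], y2] + [[[[[y1, y6], y5], y4], y2], y3] - [[[[[y1, y6], y5], y4], y3], y2]

Skip Jacobi rewriting: expand, keep y1-initial words, read off terms.
Composite bracket: [[[y2, y3], [y4, y5]], [y6, y1]]
Applying ab - ba throughout gives 32 signed words (2^5 = 32).
Collect the words opening with y1:
  the word y1y6y2y3y4y5 carries sign +1 and contributes +[[[[[y1, y6], y2], y3], y4], y5]
  the word y1y6y2y3y5y4 carries sign -1 and contributes -[[[[[y1, y6], y2], y3], y5], y4]
  the word y1y6y3y2y4y5 carries sign -1 and contributes -[[[[[y1, y6], y3], y2], y4], y5]
  the word y1y6y3y2y5y4 carries sign +1 and contributes +[[[[[y1, y6], y3], y2], y5], y4]
  the word y1y6y4y5y2y3 carries sign -1 and contributes -[[[[[y1, y6], y4], y5], y2], y3]
  the word y1y6y4y5y3y2 carries sign +1 and contributes +[[[[[y1, y6], y4], y5], y3], y2]
  the word y1y6y5y4y2y3 carries sign +1 and contributes +[[[[[y1, y6], y5], y4], y2], y3]
  the word y1y6y5y4y3y2 carries sign -1 and contributes -[[[[[y1, y6], y5], y4], y3], y2]


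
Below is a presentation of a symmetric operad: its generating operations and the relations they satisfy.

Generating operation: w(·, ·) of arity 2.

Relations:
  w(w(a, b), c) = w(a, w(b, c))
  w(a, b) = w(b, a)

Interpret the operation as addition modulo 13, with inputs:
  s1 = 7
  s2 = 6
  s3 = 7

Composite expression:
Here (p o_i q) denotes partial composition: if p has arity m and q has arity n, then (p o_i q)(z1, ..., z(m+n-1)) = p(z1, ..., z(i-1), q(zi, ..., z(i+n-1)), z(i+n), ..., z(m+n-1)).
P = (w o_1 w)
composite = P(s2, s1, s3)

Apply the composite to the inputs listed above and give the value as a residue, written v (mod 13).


w(s2, s1) = 0
w(w(s2, s1), s3) = 7

7 (mod 13)


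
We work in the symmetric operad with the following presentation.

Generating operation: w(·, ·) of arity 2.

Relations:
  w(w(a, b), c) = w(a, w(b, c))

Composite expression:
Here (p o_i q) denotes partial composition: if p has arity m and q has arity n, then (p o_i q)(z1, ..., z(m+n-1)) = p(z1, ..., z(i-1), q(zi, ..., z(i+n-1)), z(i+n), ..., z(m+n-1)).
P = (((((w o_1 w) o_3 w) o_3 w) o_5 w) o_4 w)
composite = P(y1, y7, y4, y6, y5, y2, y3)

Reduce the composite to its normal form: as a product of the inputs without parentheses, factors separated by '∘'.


y1 ∘ y7 ∘ y4 ∘ y6 ∘ y5 ∘ y2 ∘ y3

Associativity of w dissolves the nesting; only the y-input order survives.
w(y1, y7) flattens to y1 ∘ y7
w(y6, y5) flattens to y6 ∘ y5
w(y4, w(y6, y5)) flattens to y4 ∘ y6 ∘ y5
w(y2, y3) flattens to y2 ∘ y3
w(w(y4, w(y6, y5)), w(y2, y3)) flattens to y4 ∘ y6 ∘ y5 ∘ y2 ∘ y3
w(w(y1, y7), w(w(y4, w(y6, y5)), w(y2, y3))) flattens to y1 ∘ y7 ∘ y4 ∘ y6 ∘ y5 ∘ y2 ∘ y3


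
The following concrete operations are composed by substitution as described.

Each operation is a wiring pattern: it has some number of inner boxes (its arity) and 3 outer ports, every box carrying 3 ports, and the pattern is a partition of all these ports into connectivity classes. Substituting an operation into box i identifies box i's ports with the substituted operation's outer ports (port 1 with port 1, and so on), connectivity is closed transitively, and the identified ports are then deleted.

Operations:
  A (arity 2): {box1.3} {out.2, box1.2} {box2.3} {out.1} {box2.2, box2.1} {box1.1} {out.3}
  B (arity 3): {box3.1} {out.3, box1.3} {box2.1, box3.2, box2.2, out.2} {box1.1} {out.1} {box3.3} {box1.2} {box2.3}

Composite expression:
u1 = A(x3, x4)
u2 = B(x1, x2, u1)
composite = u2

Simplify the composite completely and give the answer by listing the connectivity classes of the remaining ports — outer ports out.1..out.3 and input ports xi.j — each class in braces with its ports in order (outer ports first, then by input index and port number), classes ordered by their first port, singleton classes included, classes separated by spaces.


{out.1} {out.2, x2.1, x2.2, x3.2} {out.3, x1.3} {x1.1} {x1.2} {x2.3} {x3.1} {x3.3} {x4.1, x4.2} {x4.3}

Substituting into B glues patterns; closure does the rest.
the subtree at A composes to {out.1} {out.2, x3.2} {out.3} {x3.1} {x3.3} {x4.1, x4.2} {x4.3} on (x3, x4); out.j = own outer ports
the subtree at B composes to {out.1} {out.2, x2.1, x2.2, x3.2} {out.3, x1.3} {x1.1} {x1.2} {x2.3} {x3.1} {x3.3} {x4.1, x4.2} {x4.3} on (x1, x2, x3, x4); out.j = own outer ports


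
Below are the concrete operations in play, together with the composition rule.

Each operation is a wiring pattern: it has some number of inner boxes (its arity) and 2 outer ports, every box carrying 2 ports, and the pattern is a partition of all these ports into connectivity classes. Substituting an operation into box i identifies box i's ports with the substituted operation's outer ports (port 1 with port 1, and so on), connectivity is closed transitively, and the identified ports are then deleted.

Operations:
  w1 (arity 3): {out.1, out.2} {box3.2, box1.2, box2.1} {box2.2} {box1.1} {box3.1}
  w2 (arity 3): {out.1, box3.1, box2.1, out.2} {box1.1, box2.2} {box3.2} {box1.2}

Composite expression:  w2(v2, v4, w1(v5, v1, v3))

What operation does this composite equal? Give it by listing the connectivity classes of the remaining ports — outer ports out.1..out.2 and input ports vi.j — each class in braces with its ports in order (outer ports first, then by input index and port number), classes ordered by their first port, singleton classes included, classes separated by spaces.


{out.1, out.2, v4.1} {v1.1, v3.2, v5.2} {v1.2} {v2.1, v4.2} {v2.2} {v3.1} {v5.1}

Reachability decides: close wires over w2-identified ports.
w1 over (v5, v1, v3) gives {out.1, out.2} {v1.1, v3.2, v5.2} {v1.2} {v3.1} {v5.1}, out.j being that stage's outer ports
w2 over (v2, v4, v5, v1, v3) gives {out.1, out.2, v4.1} {v1.1, v3.2, v5.2} {v1.2} {v2.1, v4.2} {v2.2} {v3.1} {v5.1}, out.j being that stage's outer ports


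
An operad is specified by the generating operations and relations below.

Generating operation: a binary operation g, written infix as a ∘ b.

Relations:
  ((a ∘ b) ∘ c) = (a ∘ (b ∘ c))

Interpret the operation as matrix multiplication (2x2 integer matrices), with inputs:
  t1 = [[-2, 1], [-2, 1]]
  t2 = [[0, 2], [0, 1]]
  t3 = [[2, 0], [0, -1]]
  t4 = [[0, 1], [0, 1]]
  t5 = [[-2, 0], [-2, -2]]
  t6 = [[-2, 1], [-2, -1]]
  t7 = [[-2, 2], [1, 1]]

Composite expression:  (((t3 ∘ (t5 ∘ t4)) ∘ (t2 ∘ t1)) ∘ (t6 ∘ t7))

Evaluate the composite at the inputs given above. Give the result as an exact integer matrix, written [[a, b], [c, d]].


[[28, -4], [-28, 4]]

(t5 ∘ t4) = [[0, -2], [0, -4]]
(t3 ∘ (t5 ∘ t4)) = [[0, -4], [0, 4]]
(t2 ∘ t1) = [[-4, 2], [-2, 1]]
((t3 ∘ (t5 ∘ t4)) ∘ (t2 ∘ t1)) = [[8, -4], [-8, 4]]
(t6 ∘ t7) = [[5, -3], [3, -5]]
(((t3 ∘ (t5 ∘ t4)) ∘ (t2 ∘ t1)) ∘ (t6 ∘ t7)) = [[28, -4], [-28, 4]]


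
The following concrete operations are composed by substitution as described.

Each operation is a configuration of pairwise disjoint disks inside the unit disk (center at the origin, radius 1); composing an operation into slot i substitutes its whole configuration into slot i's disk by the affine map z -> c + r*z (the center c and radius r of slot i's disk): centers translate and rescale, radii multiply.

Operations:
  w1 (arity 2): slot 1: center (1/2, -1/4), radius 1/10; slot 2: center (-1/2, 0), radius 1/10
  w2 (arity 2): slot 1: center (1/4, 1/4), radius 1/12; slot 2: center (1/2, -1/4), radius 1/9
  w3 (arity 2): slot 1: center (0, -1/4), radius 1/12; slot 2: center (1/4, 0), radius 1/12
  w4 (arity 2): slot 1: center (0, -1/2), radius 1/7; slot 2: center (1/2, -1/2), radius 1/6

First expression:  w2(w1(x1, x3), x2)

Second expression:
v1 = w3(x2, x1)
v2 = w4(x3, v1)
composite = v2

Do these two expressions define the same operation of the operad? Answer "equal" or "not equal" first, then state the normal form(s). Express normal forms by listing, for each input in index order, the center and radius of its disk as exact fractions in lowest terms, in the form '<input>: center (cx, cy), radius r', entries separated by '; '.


The first composite normalizes to x1: center (7/24, 11/48), radius 1/120; x2: center (1/2, -1/4), radius 1/9; x3: center (5/24, 1/4), radius 1/120
The second composite normalizes to x1: center (13/24, -1/2), radius 1/72; x2: center (1/2, -13/24), radius 1/72; x3: center (0, -1/2), radius 1/7
They disagree, so not equal.

not equal: they reduce to x1: center (7/24, 11/48), radius 1/120; x2: center (1/2, -1/4), radius 1/9; x3: center (5/24, 1/4), radius 1/120 and x1: center (13/24, -1/2), radius 1/72; x2: center (1/2, -13/24), radius 1/72; x3: center (0, -1/2), radius 1/7


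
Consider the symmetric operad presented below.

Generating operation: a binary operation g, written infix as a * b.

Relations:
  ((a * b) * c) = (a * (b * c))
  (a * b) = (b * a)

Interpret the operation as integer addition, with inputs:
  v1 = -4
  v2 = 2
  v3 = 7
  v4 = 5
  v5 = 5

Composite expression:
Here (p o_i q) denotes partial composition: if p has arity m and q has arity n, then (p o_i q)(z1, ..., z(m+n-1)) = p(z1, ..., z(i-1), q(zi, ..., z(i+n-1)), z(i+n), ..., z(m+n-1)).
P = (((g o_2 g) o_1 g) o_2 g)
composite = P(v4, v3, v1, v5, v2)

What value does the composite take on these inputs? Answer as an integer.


15

(v3 * v1) = 3
(v4 * (v3 * v1)) = 8
(v5 * v2) = 7
((v4 * (v3 * v1)) * (v5 * v2)) = 15


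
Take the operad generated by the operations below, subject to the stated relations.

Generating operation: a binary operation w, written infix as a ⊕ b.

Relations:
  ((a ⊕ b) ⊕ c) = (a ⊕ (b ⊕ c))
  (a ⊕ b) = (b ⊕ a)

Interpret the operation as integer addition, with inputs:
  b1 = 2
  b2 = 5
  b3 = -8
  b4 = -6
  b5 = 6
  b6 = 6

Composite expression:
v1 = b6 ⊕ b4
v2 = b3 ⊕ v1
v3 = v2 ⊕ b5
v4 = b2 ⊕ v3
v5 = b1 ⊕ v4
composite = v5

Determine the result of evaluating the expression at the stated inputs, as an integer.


5

(b6 ⊕ b4) = 0
(b3 ⊕ (b6 ⊕ b4)) = -8
((b3 ⊕ (b6 ⊕ b4)) ⊕ b5) = -2
(b2 ⊕ ((b3 ⊕ (b6 ⊕ b4)) ⊕ b5)) = 3
(b1 ⊕ (b2 ⊕ ((b3 ⊕ (b6 ⊕ b4)) ⊕ b5))) = 5


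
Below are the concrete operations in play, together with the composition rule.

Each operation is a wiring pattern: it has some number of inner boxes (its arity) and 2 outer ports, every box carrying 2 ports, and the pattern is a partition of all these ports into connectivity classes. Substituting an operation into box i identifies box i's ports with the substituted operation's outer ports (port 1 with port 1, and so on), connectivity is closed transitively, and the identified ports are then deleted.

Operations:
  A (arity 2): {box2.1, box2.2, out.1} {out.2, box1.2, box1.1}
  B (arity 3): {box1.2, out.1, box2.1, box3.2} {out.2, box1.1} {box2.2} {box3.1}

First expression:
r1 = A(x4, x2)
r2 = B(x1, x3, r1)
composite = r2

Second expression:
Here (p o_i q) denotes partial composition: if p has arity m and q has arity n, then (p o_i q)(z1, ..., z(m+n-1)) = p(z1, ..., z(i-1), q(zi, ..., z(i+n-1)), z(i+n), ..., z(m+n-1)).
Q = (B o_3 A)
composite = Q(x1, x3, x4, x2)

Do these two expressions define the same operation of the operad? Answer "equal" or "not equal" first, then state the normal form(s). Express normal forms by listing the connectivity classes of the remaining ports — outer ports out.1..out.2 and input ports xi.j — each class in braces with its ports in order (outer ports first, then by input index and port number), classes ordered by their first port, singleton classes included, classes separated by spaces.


equal — both sides give {out.1, x1.2, x3.1, x4.1, x4.2} {out.2, x1.1} {x2.1, x2.2} {x3.2}

In normal form, the first expression is {out.1, x1.2, x3.1, x4.1, x4.2} {out.2, x1.1} {x2.1, x2.2} {x3.2}
In normal form, the second expression is {out.1, x1.2, x3.1, x4.1, x4.2} {out.2, x1.1} {x2.1, x2.2} {x3.2}
Identical normal forms: equal.


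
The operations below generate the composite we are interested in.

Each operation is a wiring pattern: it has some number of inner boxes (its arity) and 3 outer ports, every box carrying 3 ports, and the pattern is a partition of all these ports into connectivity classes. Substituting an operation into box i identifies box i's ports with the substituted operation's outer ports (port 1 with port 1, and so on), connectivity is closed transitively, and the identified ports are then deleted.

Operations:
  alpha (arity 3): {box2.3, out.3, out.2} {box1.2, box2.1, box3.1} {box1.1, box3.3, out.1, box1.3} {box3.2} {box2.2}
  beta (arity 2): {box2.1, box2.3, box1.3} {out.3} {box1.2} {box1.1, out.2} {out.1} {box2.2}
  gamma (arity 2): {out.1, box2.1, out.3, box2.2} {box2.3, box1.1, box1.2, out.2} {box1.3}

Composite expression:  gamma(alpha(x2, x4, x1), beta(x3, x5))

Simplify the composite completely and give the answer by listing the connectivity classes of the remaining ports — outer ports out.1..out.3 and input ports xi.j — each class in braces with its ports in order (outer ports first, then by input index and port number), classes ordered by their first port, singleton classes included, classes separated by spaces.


{out.1, out.3, x3.1} {out.2, x1.3, x2.1, x2.3, x4.3} {x1.1, x2.2, x4.1} {x1.2} {x3.2} {x3.3, x5.1, x5.3} {x4.2} {x5.2}

Connectivity passes through glued gamma-boundaries; trace each wire chain.
through alpha, on inputs (x2, x4, x1): {out.1, x1.3, x2.1, x2.3} {out.2, out.3, x4.3} {x1.1, x2.2, x4.1} {x1.2} {x4.2} (out.j = stage outer ports)
through beta, on inputs (x3, x5): {out.1} {out.2, x3.1} {out.3} {x3.2} {x3.3, x5.1, x5.3} {x5.2} (out.j = stage outer ports)
through gamma, on inputs (x2, x4, x1, x3, x5): {out.1, out.3, x3.1} {out.2, x1.3, x2.1, x2.3, x4.3} {x1.1, x2.2, x4.1} {x1.2} {x3.2} {x3.3, x5.1, x5.3} {x4.2} {x5.2} (out.j = stage outer ports)


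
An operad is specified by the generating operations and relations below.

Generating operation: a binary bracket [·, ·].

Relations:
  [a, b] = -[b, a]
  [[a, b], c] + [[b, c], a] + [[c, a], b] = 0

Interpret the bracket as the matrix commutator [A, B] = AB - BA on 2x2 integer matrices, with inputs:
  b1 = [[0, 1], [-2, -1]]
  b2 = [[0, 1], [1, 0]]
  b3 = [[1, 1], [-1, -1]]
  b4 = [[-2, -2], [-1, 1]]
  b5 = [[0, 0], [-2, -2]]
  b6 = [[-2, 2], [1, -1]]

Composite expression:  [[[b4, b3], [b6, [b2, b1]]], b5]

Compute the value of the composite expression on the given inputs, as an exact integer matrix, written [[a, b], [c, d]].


[[-144, -144], [240, 144]]

[b4, b3] = [[3, 1], [-5, -3]]
[b2, b1] = [[-3, -1], [1, 3]]
[b6, [b2, b1]] = [[3, 13], [-5, -3]]
[[b4, b3], [b6, [b2, b1]]] = [[60, 72], [0, -60]]
[[[b4, b3], [b6, [b2, b1]]], b5] = [[-144, -144], [240, 144]]


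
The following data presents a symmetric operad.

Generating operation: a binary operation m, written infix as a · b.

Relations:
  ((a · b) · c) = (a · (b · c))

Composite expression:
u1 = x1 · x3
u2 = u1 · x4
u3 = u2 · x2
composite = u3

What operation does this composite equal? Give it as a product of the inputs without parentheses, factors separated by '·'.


x1 · x3 · x4 · x2

Associativity of m dissolves the nesting; only the x-input order survives.
(x1 · x3) unparenthesizes to x1 · x3
((x1 · x3) · x4) unparenthesizes to x1 · x3 · x4
(((x1 · x3) · x4) · x2) unparenthesizes to x1 · x3 · x4 · x2


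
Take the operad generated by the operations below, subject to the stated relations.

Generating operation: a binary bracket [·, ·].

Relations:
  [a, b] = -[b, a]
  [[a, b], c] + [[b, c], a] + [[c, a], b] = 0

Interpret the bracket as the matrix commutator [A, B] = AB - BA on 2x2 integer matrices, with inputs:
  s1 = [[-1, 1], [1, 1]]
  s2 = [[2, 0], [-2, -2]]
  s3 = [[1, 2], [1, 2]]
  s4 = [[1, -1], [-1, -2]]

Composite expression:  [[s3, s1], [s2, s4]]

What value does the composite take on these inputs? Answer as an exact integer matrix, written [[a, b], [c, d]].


[[-10, 4], [8, 10]]


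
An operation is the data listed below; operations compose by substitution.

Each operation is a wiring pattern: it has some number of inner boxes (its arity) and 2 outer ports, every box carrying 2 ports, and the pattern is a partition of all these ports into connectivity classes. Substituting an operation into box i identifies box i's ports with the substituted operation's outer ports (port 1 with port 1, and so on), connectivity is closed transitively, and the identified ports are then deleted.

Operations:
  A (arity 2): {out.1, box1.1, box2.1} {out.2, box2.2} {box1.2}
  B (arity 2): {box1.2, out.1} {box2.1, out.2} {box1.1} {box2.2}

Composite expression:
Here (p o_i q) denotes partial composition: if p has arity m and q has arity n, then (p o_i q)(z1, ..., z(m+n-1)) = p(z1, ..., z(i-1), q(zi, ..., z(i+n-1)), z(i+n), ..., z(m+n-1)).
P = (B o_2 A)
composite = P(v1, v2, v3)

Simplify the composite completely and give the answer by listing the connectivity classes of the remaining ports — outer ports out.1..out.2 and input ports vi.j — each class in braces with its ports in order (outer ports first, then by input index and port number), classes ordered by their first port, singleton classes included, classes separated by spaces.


Treat the ports identified at B as solder joints: merge, then drop.
composing A on (v2, v3), with out.j its own outer ports: {out.1, v2.1, v3.1} {out.2, v3.2} {v2.2}
composing B on (v1, v2, v3), with out.j its own outer ports: {out.1, v1.2} {out.2, v2.1, v3.1} {v1.1} {v2.2} {v3.2}

{out.1, v1.2} {out.2, v2.1, v3.1} {v1.1} {v2.2} {v3.2}


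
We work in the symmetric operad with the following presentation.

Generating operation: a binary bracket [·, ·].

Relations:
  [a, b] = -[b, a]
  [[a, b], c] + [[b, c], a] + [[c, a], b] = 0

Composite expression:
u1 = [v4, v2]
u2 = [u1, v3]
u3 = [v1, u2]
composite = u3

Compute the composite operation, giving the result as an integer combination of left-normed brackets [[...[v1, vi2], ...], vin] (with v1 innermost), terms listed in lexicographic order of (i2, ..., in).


Antisymmetry and Jacobi reduce to v1-anchored left-normed brackets.
Composite bracket: [v1, [[v4, v2], v3]]
Full expansion: 8 signed words from ab - ba (2^3 = 8).
Only words starting with v1 matter:
  v1v2v4v3 (sign -1) contributes -[[[v1, v2], v4], v3]
  v1v3v2v4 (sign +1) contributes +[[[v1, v3], v2], v4]
  v1v3v4v2 (sign -1) contributes -[[[v1, v3], v4], v2]
  v1v4v2v3 (sign +1) contributes +[[[v1, v4], v2], v3]

-[[[v1, v2], v4], v3] + [[[v1, v3], v2], v4] - [[[v1, v3], v4], v2] + [[[v1, v4], v2], v3]


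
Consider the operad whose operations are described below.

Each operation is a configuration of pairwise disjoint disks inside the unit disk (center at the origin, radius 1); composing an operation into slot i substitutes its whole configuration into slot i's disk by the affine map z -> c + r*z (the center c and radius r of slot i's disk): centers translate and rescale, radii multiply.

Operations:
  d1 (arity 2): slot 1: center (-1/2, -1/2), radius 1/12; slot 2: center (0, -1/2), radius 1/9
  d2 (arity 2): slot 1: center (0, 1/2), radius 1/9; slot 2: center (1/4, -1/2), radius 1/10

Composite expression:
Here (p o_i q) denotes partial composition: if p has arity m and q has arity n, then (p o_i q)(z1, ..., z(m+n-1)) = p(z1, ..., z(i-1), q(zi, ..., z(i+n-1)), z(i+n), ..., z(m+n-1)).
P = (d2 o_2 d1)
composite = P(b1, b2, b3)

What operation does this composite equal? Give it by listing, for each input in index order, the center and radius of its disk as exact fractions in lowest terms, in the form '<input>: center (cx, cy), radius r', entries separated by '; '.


Nesting under d2 composes maps z -> c + r*z down each b-path.
input b1: applying the 1 nested substitution gives center (0, 1/2), radius 1/9
input b2: applying the 2 nested substitutions gives center (1/5, -11/20), radius 1/120
input b3: applying the 2 nested substitutions gives center (1/4, -11/20), radius 1/90

b1: center (0, 1/2), radius 1/9; b2: center (1/5, -11/20), radius 1/120; b3: center (1/4, -11/20), radius 1/90


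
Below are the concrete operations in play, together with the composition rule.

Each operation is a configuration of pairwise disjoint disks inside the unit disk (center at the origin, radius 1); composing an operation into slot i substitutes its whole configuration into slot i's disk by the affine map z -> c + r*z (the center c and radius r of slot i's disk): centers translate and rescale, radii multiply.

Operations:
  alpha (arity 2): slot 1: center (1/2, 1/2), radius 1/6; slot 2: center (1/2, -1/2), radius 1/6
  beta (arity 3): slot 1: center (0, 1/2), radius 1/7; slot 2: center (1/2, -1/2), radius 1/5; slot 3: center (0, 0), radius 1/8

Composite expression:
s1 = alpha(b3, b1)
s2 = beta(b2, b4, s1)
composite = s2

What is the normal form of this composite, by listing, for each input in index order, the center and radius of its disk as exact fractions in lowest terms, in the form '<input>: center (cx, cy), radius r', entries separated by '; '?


b1: center (1/16, -1/16), radius 1/48; b2: center (0, 1/2), radius 1/7; b3: center (1/16, 1/16), radius 1/48; b4: center (1/2, -1/2), radius 1/5

Only the slot chain above each b matters under beta; compose those maps.
input b2: applying the 1 nested substitution gives center (0, 1/2), radius 1/7
input b4: applying the 1 nested substitution gives center (1/2, -1/2), radius 1/5
input b3: applying the 2 nested substitutions gives center (1/16, 1/16), radius 1/48
input b1: applying the 2 nested substitutions gives center (1/16, -1/16), radius 1/48


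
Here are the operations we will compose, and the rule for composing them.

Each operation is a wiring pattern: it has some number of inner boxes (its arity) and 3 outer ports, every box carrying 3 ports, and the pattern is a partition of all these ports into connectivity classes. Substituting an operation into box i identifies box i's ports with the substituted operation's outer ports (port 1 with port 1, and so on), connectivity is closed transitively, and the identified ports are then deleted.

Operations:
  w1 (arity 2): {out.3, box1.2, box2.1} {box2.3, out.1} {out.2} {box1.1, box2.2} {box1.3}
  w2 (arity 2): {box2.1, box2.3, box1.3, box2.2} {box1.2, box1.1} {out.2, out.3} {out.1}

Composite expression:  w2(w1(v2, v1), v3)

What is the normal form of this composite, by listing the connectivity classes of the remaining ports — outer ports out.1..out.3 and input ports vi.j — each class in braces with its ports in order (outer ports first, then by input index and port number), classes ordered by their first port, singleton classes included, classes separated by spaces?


{out.1} {out.2, out.3} {v1.1, v2.2, v3.1, v3.2, v3.3} {v1.2, v2.1} {v1.3} {v2.3}

Connectivity passes through glued w2-boundaries; trace each wire chain.
after w1, the pattern on (v2, v1) reads {out.1, v1.3} {out.2} {out.3, v1.1, v2.2} {v1.2, v2.1} {v2.3} (out.j = its outer ports)
after w2, the pattern on (v2, v1, v3) reads {out.1} {out.2, out.3} {v1.1, v2.2, v3.1, v3.2, v3.3} {v1.2, v2.1} {v1.3} {v2.3} (out.j = its outer ports)


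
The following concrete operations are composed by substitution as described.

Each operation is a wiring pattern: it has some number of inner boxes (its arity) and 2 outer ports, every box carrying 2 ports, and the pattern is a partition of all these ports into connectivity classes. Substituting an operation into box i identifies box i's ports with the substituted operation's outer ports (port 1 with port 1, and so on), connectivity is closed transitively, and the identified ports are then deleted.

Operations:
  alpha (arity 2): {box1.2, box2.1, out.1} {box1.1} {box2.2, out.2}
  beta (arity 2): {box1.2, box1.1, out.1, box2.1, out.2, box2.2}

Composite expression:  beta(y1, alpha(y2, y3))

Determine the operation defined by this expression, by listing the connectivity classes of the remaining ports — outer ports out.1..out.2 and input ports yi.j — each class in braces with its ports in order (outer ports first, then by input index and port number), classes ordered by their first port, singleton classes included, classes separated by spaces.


Reachability decides: close wires over beta-identified ports.
stage alpha: inputs (y2, y3), connectivity {out.1, y2.2, y3.1} {out.2, y3.2} {y2.1}, out.j its boundary
stage beta: inputs (y1, y2, y3), connectivity {out.1, out.2, y1.1, y1.2, y2.2, y3.1, y3.2} {y2.1}, out.j its boundary

{out.1, out.2, y1.1, y1.2, y2.2, y3.1, y3.2} {y2.1}


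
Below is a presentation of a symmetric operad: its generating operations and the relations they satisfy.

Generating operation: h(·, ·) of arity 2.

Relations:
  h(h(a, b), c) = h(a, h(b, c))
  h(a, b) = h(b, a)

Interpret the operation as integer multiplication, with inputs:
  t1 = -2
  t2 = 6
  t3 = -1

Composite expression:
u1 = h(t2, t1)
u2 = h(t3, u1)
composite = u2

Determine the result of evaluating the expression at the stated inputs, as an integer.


12


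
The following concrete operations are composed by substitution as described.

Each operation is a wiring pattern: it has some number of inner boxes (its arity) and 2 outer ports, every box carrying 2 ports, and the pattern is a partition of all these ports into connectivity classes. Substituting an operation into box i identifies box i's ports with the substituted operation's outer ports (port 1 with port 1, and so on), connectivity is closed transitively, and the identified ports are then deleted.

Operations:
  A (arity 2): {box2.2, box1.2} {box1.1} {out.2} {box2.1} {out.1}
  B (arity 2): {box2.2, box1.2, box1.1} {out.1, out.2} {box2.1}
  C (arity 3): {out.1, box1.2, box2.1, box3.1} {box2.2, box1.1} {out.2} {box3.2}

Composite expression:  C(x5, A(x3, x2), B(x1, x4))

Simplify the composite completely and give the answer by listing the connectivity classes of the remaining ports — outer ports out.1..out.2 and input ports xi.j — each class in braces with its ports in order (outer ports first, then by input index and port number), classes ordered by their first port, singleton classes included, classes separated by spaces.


{out.1, x5.2} {out.2} {x1.1, x1.2, x4.2} {x2.1} {x2.2, x3.2} {x3.1} {x4.1} {x5.1}

Reachability decides: close wires over C-identified ports.
stage A: inputs (x3, x2), connectivity {out.1} {out.2} {x2.1} {x2.2, x3.2} {x3.1}, out.j its boundary
stage B: inputs (x1, x4), connectivity {out.1, out.2} {x1.1, x1.2, x4.2} {x4.1}, out.j its boundary
stage C: inputs (x5, x3, x2, x1, x4), connectivity {out.1, x5.2} {out.2} {x1.1, x1.2, x4.2} {x2.1} {x2.2, x3.2} {x3.1} {x4.1} {x5.1}, out.j its boundary


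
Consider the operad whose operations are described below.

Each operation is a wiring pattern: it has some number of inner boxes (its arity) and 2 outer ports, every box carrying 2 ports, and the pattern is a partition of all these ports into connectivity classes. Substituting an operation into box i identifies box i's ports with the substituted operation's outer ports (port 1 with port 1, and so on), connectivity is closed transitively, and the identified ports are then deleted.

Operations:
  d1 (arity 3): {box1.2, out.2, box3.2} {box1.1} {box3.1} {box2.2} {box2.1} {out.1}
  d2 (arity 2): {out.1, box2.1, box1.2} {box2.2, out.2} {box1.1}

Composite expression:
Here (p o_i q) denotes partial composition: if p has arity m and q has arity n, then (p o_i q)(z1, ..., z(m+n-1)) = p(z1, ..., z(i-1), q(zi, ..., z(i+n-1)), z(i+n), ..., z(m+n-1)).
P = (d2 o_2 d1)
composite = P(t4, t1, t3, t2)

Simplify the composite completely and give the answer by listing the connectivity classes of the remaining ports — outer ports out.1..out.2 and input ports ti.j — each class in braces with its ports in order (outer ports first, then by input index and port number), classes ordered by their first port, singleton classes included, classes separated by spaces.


Reachability decides: close wires over d2-identified ports.
the subtree at d1 composes to {out.1} {out.2, t1.2, t2.2} {t1.1} {t2.1} {t3.1} {t3.2} on (t1, t3, t2); out.j = own outer ports
the subtree at d2 composes to {out.1, t4.2} {out.2, t1.2, t2.2} {t1.1} {t2.1} {t3.1} {t3.2} {t4.1} on (t4, t1, t3, t2); out.j = own outer ports

{out.1, t4.2} {out.2, t1.2, t2.2} {t1.1} {t2.1} {t3.1} {t3.2} {t4.1}


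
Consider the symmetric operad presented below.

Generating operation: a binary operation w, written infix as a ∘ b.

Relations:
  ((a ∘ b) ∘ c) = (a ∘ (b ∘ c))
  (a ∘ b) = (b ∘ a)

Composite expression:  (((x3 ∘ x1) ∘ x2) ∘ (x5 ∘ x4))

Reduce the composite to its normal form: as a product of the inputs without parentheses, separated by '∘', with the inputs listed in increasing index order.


x1 ∘ x2 ∘ x3 ∘ x4 ∘ x5


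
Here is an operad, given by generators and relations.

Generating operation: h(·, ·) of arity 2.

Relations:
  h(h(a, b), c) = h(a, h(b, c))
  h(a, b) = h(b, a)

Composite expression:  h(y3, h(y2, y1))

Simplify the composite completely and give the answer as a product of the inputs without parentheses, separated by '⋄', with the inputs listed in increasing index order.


y1 ⋄ y2 ⋄ y3

Reordering under h is free, so list the y-inputs canonically.
h(y2, y1) reduces to y2 ⋄ y1
h(y3, h(y2, y1)) reduces to y3 ⋄ y2 ⋄ y1
rearranged into index order: y1 ⋄ y2 ⋄ y3


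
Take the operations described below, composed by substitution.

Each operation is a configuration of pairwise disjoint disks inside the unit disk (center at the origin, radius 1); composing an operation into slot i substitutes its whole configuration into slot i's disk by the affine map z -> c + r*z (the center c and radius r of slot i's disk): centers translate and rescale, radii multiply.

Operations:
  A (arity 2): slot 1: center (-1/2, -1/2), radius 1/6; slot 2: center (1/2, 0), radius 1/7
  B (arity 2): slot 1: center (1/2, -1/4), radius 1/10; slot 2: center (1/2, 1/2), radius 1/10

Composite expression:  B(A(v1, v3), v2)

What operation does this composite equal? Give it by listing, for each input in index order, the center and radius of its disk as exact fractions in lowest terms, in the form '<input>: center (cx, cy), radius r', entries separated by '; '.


Nesting under B composes maps z -> c + r*z down each v-path.
input v1: composing its 2 substitution steps yields center (9/20, -3/10), radius 1/60
input v3: composing its 2 substitution steps yields center (11/20, -1/4), radius 1/70
input v2: composing its 1 substitution step yields center (1/2, 1/2), radius 1/10

v1: center (9/20, -3/10), radius 1/60; v2: center (1/2, 1/2), radius 1/10; v3: center (11/20, -1/4), radius 1/70


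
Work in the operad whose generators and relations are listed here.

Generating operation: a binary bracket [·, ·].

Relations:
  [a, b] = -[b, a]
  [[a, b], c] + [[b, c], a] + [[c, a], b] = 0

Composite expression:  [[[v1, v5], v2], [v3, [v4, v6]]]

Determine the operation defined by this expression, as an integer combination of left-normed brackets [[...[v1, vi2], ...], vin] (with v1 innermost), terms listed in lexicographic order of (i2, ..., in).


[[[[[v1, v5], v2], v3], v4], v6] - [[[[[v1, v5], v2], v3], v6], v4] - [[[[[v1, v5], v2], v4], v6], v3] + [[[[[v1, v5], v2], v6], v4], v3]

In the tensor algebra, words opening v1 carry the v1-anchored form.
Composite bracket: [[[v1, v5], v2], [v3, [v4, v6]]]
The bracket unfolds into 32 signed words via [a, b] = ab - ba (2^5 = 32).
Collect the words opening with v1:
  from v1v5v2v3v4v6, sign +1: term +[[[[[v1, v5], v2], v3], v4], v6]
  from v1v5v2v3v6v4, sign -1: term -[[[[[v1, v5], v2], v3], v6], v4]
  from v1v5v2v4v6v3, sign -1: term -[[[[[v1, v5], v2], v4], v6], v3]
  from v1v5v2v6v4v3, sign +1: term +[[[[[v1, v5], v2], v6], v4], v3]


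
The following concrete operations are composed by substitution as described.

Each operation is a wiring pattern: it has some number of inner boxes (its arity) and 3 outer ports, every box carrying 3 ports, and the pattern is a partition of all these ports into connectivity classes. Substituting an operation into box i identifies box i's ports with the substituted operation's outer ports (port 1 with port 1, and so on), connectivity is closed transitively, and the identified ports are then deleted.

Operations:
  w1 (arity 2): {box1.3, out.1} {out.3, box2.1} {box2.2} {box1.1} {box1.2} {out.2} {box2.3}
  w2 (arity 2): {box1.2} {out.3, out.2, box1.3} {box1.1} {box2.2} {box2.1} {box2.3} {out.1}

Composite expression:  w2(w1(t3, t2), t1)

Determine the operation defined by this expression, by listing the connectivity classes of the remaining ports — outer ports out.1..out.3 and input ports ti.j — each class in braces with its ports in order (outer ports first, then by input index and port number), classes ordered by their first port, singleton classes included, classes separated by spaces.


Substituting into w2 glues patterns; closure does the rest.
w1 over (t3, t2) gives {out.1, t3.3} {out.2} {out.3, t2.1} {t2.2} {t2.3} {t3.1} {t3.2}, out.j being that stage's outer ports
w2 over (t3, t2, t1) gives {out.1} {out.2, out.3, t2.1} {t1.1} {t1.2} {t1.3} {t2.2} {t2.3} {t3.1} {t3.2} {t3.3}, out.j being that stage's outer ports

{out.1} {out.2, out.3, t2.1} {t1.1} {t1.2} {t1.3} {t2.2} {t2.3} {t3.1} {t3.2} {t3.3}


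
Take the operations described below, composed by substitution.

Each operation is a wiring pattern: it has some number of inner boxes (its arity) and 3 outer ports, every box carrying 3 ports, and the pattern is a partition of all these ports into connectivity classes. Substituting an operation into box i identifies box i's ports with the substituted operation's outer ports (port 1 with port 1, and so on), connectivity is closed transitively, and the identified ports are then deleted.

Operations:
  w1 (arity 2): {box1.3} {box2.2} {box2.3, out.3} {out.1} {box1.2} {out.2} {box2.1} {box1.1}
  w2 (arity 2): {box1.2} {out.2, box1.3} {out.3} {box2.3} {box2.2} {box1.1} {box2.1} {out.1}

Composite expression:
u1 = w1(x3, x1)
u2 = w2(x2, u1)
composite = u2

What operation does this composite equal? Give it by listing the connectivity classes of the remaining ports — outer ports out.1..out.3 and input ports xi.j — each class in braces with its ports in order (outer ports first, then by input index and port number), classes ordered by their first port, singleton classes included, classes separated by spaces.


{out.1} {out.2, x2.3} {out.3} {x1.1} {x1.2} {x1.3} {x2.1} {x2.2} {x3.1} {x3.2} {x3.3}

Substituting into w2 glues patterns; closure does the rest.
after w1, the pattern on (x3, x1) reads {out.1} {out.2} {out.3, x1.3} {x1.1} {x1.2} {x3.1} {x3.2} {x3.3} (out.j = its outer ports)
after w2, the pattern on (x2, x3, x1) reads {out.1} {out.2, x2.3} {out.3} {x1.1} {x1.2} {x1.3} {x2.1} {x2.2} {x3.1} {x3.2} {x3.3} (out.j = its outer ports)


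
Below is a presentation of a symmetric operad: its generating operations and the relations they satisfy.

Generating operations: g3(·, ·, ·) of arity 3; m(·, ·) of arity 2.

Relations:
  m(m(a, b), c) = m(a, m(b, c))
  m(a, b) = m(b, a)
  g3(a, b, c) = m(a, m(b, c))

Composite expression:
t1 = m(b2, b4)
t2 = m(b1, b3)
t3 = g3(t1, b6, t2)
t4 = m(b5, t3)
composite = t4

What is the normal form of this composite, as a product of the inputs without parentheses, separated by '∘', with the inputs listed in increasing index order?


b1 ∘ b2 ∘ b3 ∘ b4 ∘ b5 ∘ b6

Key point: m commutes, so take the b-inputs in any fixed order.
m(b2, b4) reduces to b2 ∘ b4
m(b1, b3) reduces to b1 ∘ b3
g3(m(b2, b4), b6, m(b1, b3)) reduces to b2 ∘ b4 ∘ b6 ∘ b1 ∘ b3
m(b5, g3(m(b2, b4), b6, m(b1, b3))) reduces to b5 ∘ b2 ∘ b4 ∘ b6 ∘ b1 ∘ b3
sorting the factors by input index: b1 ∘ b2 ∘ b3 ∘ b4 ∘ b5 ∘ b6
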